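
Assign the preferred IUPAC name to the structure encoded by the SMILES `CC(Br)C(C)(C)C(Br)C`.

2,4-dibromo-3,3-dimethylpentane

The longest continuous carbon chain has 5 atoms, so the parent hydride is pentane.
Both numbering directions give the same locant set; either may be used.
That gives bromo groups at C-2 and C-4; two methyl groups at C-3.
The substituents are ordered alphabetically, ignoring any di-/tri- multipliers.
Assembling the pieces gives 2,4-dibromo-3,3-dimethylpentane.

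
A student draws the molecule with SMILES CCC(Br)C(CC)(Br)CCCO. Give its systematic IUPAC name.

4,5-dibromo-4-ethylheptan-1-ol

The longest carbon chain that includes the –OH group has 7 carbons, so the parent hydride is heptane.
The highest-priority functional group is an alcohol (–OH), so the name ends in -ol.
Choose the numbering such that numbering from this end puts the hydroxyl group at C-1 rather than C-7.
That gives the hydroxyl at C-1; bromo groups at C-4 and C-5; an ethyl group at C-4.
Prefixes are listed alphabetically: bromo, ethyl.
Assembling the pieces gives 4,5-dibromo-4-ethylheptan-1-ol.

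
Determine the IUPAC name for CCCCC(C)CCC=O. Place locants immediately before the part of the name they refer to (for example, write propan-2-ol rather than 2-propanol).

4-methyloctanal

Counting along the main chain through the –CHO group gives 8 carbons: the parent is octane.
An aldehyde (terminal –CHO) is the principal characteristic group, giving the suffix -al.
Choose the numbering such that the aldehyde carbon is C-1 by definition.
This places a methyl group at C-4.
The name is 4-methyloctanal.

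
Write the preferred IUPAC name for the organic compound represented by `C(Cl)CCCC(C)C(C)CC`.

The parent chain contains 8 carbons (octane).
The numbering direction is chosen so that the substituent locant set {1,5,6} is lower than {3,4,8} at the first point of difference.
This places a chloro group at C-1; methyl groups at C-5 and C-6.
The substituents are ordered alphabetically, ignoring any di-/tri- multipliers.
Putting it together: 1-chloro-5,6-dimethyloctane.

1-chloro-5,6-dimethyloctane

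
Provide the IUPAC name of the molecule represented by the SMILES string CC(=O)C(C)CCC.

3-methylhexan-2-one

The longest chain bearing the carbonyl is 6 carbons long (hexane).
The highest-priority functional group is a ketone (C=O on an internal carbon), so the name ends in -one.
Choose the numbering such that numbering from this end puts the carbonyl group at C-2 rather than C-5.
That gives the carbonyl at C-2; a methyl group at C-3.
The name is 3-methylhexan-2-one.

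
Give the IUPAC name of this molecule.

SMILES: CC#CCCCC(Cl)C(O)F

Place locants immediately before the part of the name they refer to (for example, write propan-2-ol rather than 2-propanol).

2-chloro-1-fluorooct-6-yn-1-ol

Counting along the main chain through the –OH group and the multiple bond gives 8 carbons: the parent is octane.
The principal characteristic group is an alcohol (–OH), named with the suffix -ol.
The chain contains a C≡C triple bond, so the unsaturation ending is -yne.
Number the chain so that numbering from this end puts the hydroxyl group at C-1 rather than C-8.
With this numbering: the hydroxyl at C-1; the triple bond between C-6 and C-7; a chloro group at C-2; a fluoro group at C-1.
Prefixes are listed alphabetically: chloro, fluoro.
Putting it together: 2-chloro-1-fluorooct-6-yn-1-ol.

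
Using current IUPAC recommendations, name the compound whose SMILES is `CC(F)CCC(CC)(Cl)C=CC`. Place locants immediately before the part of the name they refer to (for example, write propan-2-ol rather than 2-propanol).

4-chloro-4-ethyl-7-fluorooct-2-ene

The longest carbon chain that includes the multiple bond has 8 carbons, so the parent hydride is octane.
The chain contains a C=C double bond, so the unsaturation ending is -ene.
The numbering direction is chosen so that numbering from this end puts the double bond at C-2 rather than C-6.
With this numbering: the double bond between C-2 and C-3; a chloro group at C-4; an ethyl group at C-4; a fluoro group at C-7.
Prefixes are listed alphabetically: chloro, ethyl, fluoro.
The name is 4-chloro-4-ethyl-7-fluorooct-2-ene.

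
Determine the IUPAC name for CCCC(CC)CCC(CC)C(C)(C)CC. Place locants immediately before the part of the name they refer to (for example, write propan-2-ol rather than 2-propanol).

The parent chain contains 10 carbons (decane).
Choose the numbering such that the substituent locant set {3,3,4,7} is lower than {4,7,8,8} at the first point of difference.
With this numbering: ethyl groups at C-4 and C-7; two methyl groups at C-3.
Substituent prefixes are cited in alphabetical order (multiplying prefixes like di-/tri- are ignored for ordering).
Putting it together: 4,7-diethyl-3,3-dimethyldecane.

4,7-diethyl-3,3-dimethyldecane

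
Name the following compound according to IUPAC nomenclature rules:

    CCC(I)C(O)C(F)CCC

The longest chain bearing the –OH group is 8 carbons long (octane).
An alcohol (–OH) is the principal characteristic group, giving the suffix -ol.
The numbering direction is chosen so that numbering from this end puts the hydroxyl group at C-4 rather than C-5.
That gives the hydroxyl at C-4; a fluoro group at C-5; an iodo group at C-3.
Prefixes are listed alphabetically: fluoro, iodo.
Assembling the pieces gives 5-fluoro-3-iodooctan-4-ol.

5-fluoro-3-iodooctan-4-ol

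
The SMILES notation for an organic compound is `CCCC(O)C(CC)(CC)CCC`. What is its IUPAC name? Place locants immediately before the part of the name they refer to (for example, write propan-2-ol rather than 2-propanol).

5,5-diethyloctan-4-ol

The longest carbon chain that includes the –OH group has 8 carbons, so the parent hydride is octane.
The principal characteristic group is an alcohol (–OH), named with the suffix -ol.
Choose the numbering such that numbering from this end puts the hydroxyl group at C-4 rather than C-5.
That gives the hydroxyl at C-4; two ethyl groups at C-5.
The name is 5,5-diethyloctan-4-ol.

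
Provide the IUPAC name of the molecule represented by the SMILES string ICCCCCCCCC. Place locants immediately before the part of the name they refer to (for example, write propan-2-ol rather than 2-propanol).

The longest carbon chain is 9 atoms: the parent is nonane.
Number the chain so that the substituent locant set {1} is lower than {9} at the first point of difference.
This places an iodo group at C-1.
The name is 1-iodononane.

1-iodononane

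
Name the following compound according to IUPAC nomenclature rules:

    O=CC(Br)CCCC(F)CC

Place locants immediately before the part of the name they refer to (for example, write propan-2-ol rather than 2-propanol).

2-bromo-6-fluorooctanal

The longest carbon chain that includes the –CHO group has 8 carbons, so the parent hydride is octane.
An aldehyde (terminal –CHO) is the principal characteristic group, giving the suffix -al.
Choose the numbering such that the aldehyde carbon is C-1 by definition.
With this numbering: a bromo group at C-2; a fluoro group at C-6.
Substituent prefixes are cited in alphabetical order (multiplying prefixes like di-/tri- are ignored for ordering).
Putting it together: 2-bromo-6-fluorooctanal.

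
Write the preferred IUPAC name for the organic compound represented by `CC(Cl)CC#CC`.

Counting along the main chain through the multiple bond gives 6 carbons: the parent is hexane.
The chain contains a C≡C triple bond, so the unsaturation ending is -yne.
Number the chain so that numbering from this end puts the triple bond at C-2 rather than C-4.
This places the triple bond between C-2 and C-3; a chloro group at C-5.
Assembling the pieces gives 5-chlorohex-2-yne.

5-chlorohex-2-yne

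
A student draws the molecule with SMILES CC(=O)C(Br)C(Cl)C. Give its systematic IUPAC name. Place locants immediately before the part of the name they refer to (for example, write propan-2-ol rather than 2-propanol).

3-bromo-4-chloropentan-2-one

Counting along the main chain through the carbonyl gives 5 carbons: the parent is pentane.
The highest-priority functional group is a ketone (C=O on an internal carbon), so the name ends in -one.
Number the chain so that numbering from this end puts the carbonyl group at C-2 rather than C-4.
That gives the carbonyl at C-2; a bromo group at C-3; a chloro group at C-4.
Substituent prefixes are cited in alphabetical order (multiplying prefixes like di-/tri- are ignored for ordering).
Putting it together: 3-bromo-4-chloropentan-2-one.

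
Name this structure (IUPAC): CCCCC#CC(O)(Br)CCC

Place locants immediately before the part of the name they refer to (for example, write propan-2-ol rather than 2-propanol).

4-bromodec-5-yn-4-ol

Counting along the main chain through the –OH group and the multiple bond gives 10 carbons: the parent is decane.
The principal characteristic group is an alcohol (–OH), named with the suffix -ol.
The chain contains a C≡C triple bond, so the unsaturation ending is -yne.
Number the chain so that numbering from this end puts the hydroxyl group at C-4 rather than C-7.
This places the hydroxyl at C-4; the triple bond between C-5 and C-6; a bromo group at C-4.
The name is 4-bromodec-5-yn-4-ol.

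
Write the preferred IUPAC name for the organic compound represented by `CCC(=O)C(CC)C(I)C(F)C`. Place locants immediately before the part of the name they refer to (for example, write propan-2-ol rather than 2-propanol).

4-ethyl-6-fluoro-5-iodoheptan-3-one

The longest carbon chain that includes the carbonyl has 7 carbons, so the parent hydride is heptane.
The highest-priority functional group is a ketone (C=O on an internal carbon), so the name ends in -one.
Choose the numbering such that numbering from this end puts the carbonyl group at C-3 rather than C-5.
This places the carbonyl at C-3; an ethyl group at C-4; a fluoro group at C-6; an iodo group at C-5.
The substituents are ordered alphabetically, ignoring any di-/tri- multipliers.
Putting it together: 4-ethyl-6-fluoro-5-iodoheptan-3-one.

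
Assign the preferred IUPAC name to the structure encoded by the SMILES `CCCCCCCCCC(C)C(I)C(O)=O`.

2-iodo-3-methyldodecanoic acid

Counting along the main chain through the –COOH group gives 12 carbons: the parent is dodecane.
The highest-priority functional group is a carboxylic acid (terminal –COOH), so the name ends in -oic acid.
The numbering direction is chosen so that the carboxylic acid carbon is C-1 by definition.
This places an iodo group at C-2; a methyl group at C-3.
Prefixes are listed alphabetically: iodo, methyl.
Putting it together: 2-iodo-3-methyldodecanoic acid.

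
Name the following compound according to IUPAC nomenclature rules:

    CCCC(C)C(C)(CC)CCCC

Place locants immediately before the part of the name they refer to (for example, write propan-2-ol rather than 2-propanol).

The parent chain contains 9 carbons (nonane).
Choose the numbering such that the substituent locant set {4,5,5} is lower than {5,5,6} at the first point of difference.
That gives an ethyl group at C-5; methyl groups at C-4 and C-5.
Prefixes are listed alphabetically: ethyl, methyl.
Putting it together: 5-ethyl-4,5-dimethylnonane.

5-ethyl-4,5-dimethylnonane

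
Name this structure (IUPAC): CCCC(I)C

The longest carbon chain is 5 atoms: the parent is pentane.
Choose the numbering such that the substituent locant set {2} is lower than {4} at the first point of difference.
With this numbering: an iodo group at C-2.
The name is 2-iodopentane.

2-iodopentane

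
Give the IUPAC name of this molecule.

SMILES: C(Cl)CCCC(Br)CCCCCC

The longest carbon chain is 11 atoms: the parent is undecane.
The numbering direction is chosen so that the substituent locant set {1,5} is lower than {7,11} at the first point of difference.
That gives a bromo group at C-5; a chloro group at C-1.
Prefixes are listed alphabetically: bromo, chloro.
The name is 5-bromo-1-chloroundecane.

5-bromo-1-chloroundecane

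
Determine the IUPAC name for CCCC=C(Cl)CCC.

The longest carbon chain that includes the multiple bond has 8 carbons, so the parent hydride is octane.
The chain contains a C=C double bond, so the unsaturation ending is -ene.
Choose the numbering such that the substituent locant set {4} is lower than {5} at the first point of difference.
That gives the double bond between C-4 and C-5; a chloro group at C-4.
Putting it together: 4-chlorooct-4-ene.

4-chlorooct-4-ene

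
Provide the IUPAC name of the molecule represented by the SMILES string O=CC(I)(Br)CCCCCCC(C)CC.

The longest chain bearing the –CHO group is 11 carbons long (undecane).
An aldehyde (terminal –CHO) is the principal characteristic group, giving the suffix -al.
Choose the numbering such that the aldehyde carbon is C-1 by definition.
That gives a bromo group at C-2; an iodo group at C-2; a methyl group at C-9.
Prefixes are listed alphabetically: bromo, iodo, methyl.
The name is 2-bromo-2-iodo-9-methylundecanal.

2-bromo-2-iodo-9-methylundecanal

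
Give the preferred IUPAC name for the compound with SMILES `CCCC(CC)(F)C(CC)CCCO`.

The longest carbon chain that includes the –OH group has 8 carbons, so the parent hydride is octane.
An alcohol (–OH) is the principal characteristic group, giving the suffix -ol.
Number the chain so that numbering from this end puts the hydroxyl group at C-1 rather than C-8.
With this numbering: the hydroxyl at C-1; ethyl groups at C-4 and C-5; a fluoro group at C-5.
Substituent prefixes are cited in alphabetical order (multiplying prefixes like di-/tri- are ignored for ordering).
Assembling the pieces gives 4,5-diethyl-5-fluorooctan-1-ol.

4,5-diethyl-5-fluorooctan-1-ol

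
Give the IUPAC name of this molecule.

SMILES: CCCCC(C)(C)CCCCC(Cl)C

The longest continuous carbon chain has 11 atoms, so the parent hydride is undecane.
Choose the numbering such that the substituent locant set {2,7,7} is lower than {5,5,10} at the first point of difference.
That gives a chloro group at C-2; two methyl groups at C-7.
Prefixes are listed alphabetically: chloro, methyl.
Assembling the pieces gives 2-chloro-7,7-dimethylundecane.

2-chloro-7,7-dimethylundecane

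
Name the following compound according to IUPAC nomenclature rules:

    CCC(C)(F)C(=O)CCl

1-chloro-3-fluoro-3-methylpentan-2-one

The longest chain bearing the carbonyl is 5 carbons long (pentane).
The principal characteristic group is a ketone (C=O on an internal carbon), named with the suffix -one.
Choose the numbering such that numbering from this end puts the carbonyl group at C-2 rather than C-4.
With this numbering: the carbonyl at C-2; a chloro group at C-1; a fluoro group at C-3; a methyl group at C-3.
The substituents are ordered alphabetically, ignoring any di-/tri- multipliers.
Assembling the pieces gives 1-chloro-3-fluoro-3-methylpentan-2-one.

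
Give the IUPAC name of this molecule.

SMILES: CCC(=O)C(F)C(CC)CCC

The longest carbon chain that includes the carbonyl has 8 carbons, so the parent hydride is octane.
A ketone (C=O on an internal carbon) is the principal characteristic group, giving the suffix -one.
The numbering direction is chosen so that numbering from this end puts the carbonyl group at C-3 rather than C-6.
That gives the carbonyl at C-3; an ethyl group at C-5; a fluoro group at C-4.
Prefixes are listed alphabetically: ethyl, fluoro.
Assembling the pieces gives 5-ethyl-4-fluorooctan-3-one.

5-ethyl-4-fluorooctan-3-one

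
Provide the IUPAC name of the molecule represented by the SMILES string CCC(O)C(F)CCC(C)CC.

4-fluoro-7-methylnonan-3-ol

The longest carbon chain that includes the –OH group has 9 carbons, so the parent hydride is nonane.
The principal characteristic group is an alcohol (–OH), named with the suffix -ol.
Number the chain so that numbering from this end puts the hydroxyl group at C-3 rather than C-7.
With this numbering: the hydroxyl at C-3; a fluoro group at C-4; a methyl group at C-7.
Prefixes are listed alphabetically: fluoro, methyl.
The name is 4-fluoro-7-methylnonan-3-ol.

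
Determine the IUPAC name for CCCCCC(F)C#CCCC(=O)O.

The longest chain bearing the –COOH group and the multiple bond is 11 carbons long (undecane).
The principal characteristic group is a carboxylic acid (terminal –COOH), named with the suffix -oic acid.
The chain contains a C≡C triple bond, so the unsaturation ending is -yne.
Choose the numbering such that the carboxylic acid carbon is C-1 by definition.
That gives the triple bond between C-4 and C-5; a fluoro group at C-6.
The name is 6-fluoroundec-4-ynoic acid.

6-fluoroundec-4-ynoic acid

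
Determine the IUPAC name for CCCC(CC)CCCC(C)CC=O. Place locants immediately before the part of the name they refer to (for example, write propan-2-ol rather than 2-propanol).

The longest chain bearing the –CHO group is 10 carbons long (decane).
The principal characteristic group is an aldehyde (terminal –CHO), named with the suffix -al.
Choose the numbering such that the aldehyde carbon is C-1 by definition.
With this numbering: an ethyl group at C-7; a methyl group at C-3.
The substituents are ordered alphabetically, ignoring any di-/tri- multipliers.
Putting it together: 7-ethyl-3-methyldecanal.

7-ethyl-3-methyldecanal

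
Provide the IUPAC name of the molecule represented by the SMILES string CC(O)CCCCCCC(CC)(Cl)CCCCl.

9,12-dichloro-9-ethyldodecan-2-ol

The longest chain bearing the –OH group is 12 carbons long (dodecane).
The principal characteristic group is an alcohol (–OH), named with the suffix -ol.
Choose the numbering such that numbering from this end puts the hydroxyl group at C-2 rather than C-11.
This places the hydroxyl at C-2; chloro groups at C-9 and C-12; an ethyl group at C-9.
Prefixes are listed alphabetically: chloro, ethyl.
Assembling the pieces gives 9,12-dichloro-9-ethyldodecan-2-ol.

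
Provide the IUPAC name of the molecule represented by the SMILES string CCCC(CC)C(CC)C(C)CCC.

4,5-diethyl-6-methylnonane

The parent chain contains 9 carbons (nonane).
The numbering direction is chosen so that the locant sets are identical either way, so the alphabetically earlier ethyl substituent takes the lower locants ({4,5} rather than {5,6}, first differing at 4 vs 5).
With this numbering: ethyl groups at C-4 and C-5; a methyl group at C-6.
Substituent prefixes are cited in alphabetical order (multiplying prefixes like di-/tri- are ignored for ordering).
Assembling the pieces gives 4,5-diethyl-6-methylnonane.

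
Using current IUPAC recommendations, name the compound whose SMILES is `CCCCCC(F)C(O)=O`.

2-fluoroheptanoic acid

The longest chain bearing the –COOH group is 7 carbons long (heptane).
The principal characteristic group is a carboxylic acid (terminal –COOH), named with the suffix -oic acid.
Choose the numbering such that the carboxylic acid carbon is C-1 by definition.
With this numbering: a fluoro group at C-2.
Putting it together: 2-fluoroheptanoic acid.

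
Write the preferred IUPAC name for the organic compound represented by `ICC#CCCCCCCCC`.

1-iodoundec-2-yne

The longest chain bearing the multiple bond is 11 carbons long (undecane).
There is one C≡C triple bond, indicated by the ending -yne.
The numbering direction is chosen so that numbering from this end puts the triple bond at C-2 rather than C-9.
That gives the triple bond between C-2 and C-3; an iodo group at C-1.
Putting it together: 1-iodoundec-2-yne.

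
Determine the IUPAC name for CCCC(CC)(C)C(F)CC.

4-ethyl-3-fluoro-4-methylheptane

The longest carbon chain is 7 atoms: the parent is heptane.
Number the chain so that the substituent locant set {3,4,4} is lower than {4,4,5} at the first point of difference.
With this numbering: an ethyl group at C-4; a fluoro group at C-3; a methyl group at C-4.
Substituent prefixes are cited in alphabetical order (multiplying prefixes like di-/tri- are ignored for ordering).
The name is 4-ethyl-3-fluoro-4-methylheptane.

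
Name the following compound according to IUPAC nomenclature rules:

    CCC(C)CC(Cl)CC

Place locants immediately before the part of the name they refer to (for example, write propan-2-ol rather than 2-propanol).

The longest continuous carbon chain has 7 atoms, so the parent hydride is heptane.
Number the chain so that the locant sets are identical either way, so the alphabetically earlier chloro substituent takes the lower locant (3 rather than 5).
This places a chloro group at C-3; a methyl group at C-5.
Prefixes are listed alphabetically: chloro, methyl.
Assembling the pieces gives 3-chloro-5-methylheptane.

3-chloro-5-methylheptane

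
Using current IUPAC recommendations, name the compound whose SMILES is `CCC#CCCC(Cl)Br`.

7-bromo-7-chlorohept-3-yne

The longest chain bearing the multiple bond is 7 carbons long (heptane).
A C≡C triple bond in the chain gives the infix -yne-.
Number the chain so that numbering from this end puts the triple bond at C-3 rather than C-4.
With this numbering: the triple bond between C-3 and C-4; a bromo group at C-7; a chloro group at C-7.
Substituent prefixes are cited in alphabetical order (multiplying prefixes like di-/tri- are ignored for ordering).
Putting it together: 7-bromo-7-chlorohept-3-yne.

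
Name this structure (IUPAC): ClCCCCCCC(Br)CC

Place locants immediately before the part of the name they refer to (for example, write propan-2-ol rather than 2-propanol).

7-bromo-1-chlorononane

The longest carbon chain is 9 atoms: the parent is nonane.
Number the chain so that the substituent locant set {1,7} is lower than {3,9} at the first point of difference.
With this numbering: a bromo group at C-7; a chloro group at C-1.
Substituent prefixes are cited in alphabetical order (multiplying prefixes like di-/tri- are ignored for ordering).
Assembling the pieces gives 7-bromo-1-chlorononane.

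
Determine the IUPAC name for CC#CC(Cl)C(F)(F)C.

4-chloro-5,5-difluorohex-2-yne

The longest chain bearing the multiple bond is 6 carbons long (hexane).
The chain contains a C≡C triple bond, so the unsaturation ending is -yne.
Choose the numbering such that numbering from this end puts the triple bond at C-2 rather than C-4.
With this numbering: the triple bond between C-2 and C-3; a chloro group at C-4; two fluoro groups at C-5.
Substituent prefixes are cited in alphabetical order (multiplying prefixes like di-/tri- are ignored for ordering).
Assembling the pieces gives 4-chloro-5,5-difluorohex-2-yne.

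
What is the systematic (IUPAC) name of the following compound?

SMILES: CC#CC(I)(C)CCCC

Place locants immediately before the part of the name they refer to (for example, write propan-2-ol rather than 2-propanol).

4-iodo-4-methyloct-2-yne

The longest carbon chain that includes the multiple bond has 8 carbons, so the parent hydride is octane.
There is one C≡C triple bond, indicated by the ending -yne.
Number the chain so that numbering from this end puts the triple bond at C-2 rather than C-6.
With this numbering: the triple bond between C-2 and C-3; an iodo group at C-4; a methyl group at C-4.
Substituent prefixes are cited in alphabetical order (multiplying prefixes like di-/tri- are ignored for ordering).
Assembling the pieces gives 4-iodo-4-methyloct-2-yne.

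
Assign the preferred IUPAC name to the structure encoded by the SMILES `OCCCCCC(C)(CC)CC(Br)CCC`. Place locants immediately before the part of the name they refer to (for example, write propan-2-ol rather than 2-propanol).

8-bromo-6-ethyl-6-methylundecan-1-ol

The longest carbon chain that includes the –OH group has 11 carbons, so the parent hydride is undecane.
The principal characteristic group is an alcohol (–OH), named with the suffix -ol.
Number the chain so that numbering from this end puts the hydroxyl group at C-1 rather than C-11.
With this numbering: the hydroxyl at C-1; a bromo group at C-8; an ethyl group at C-6; a methyl group at C-6.
The substituents are ordered alphabetically, ignoring any di-/tri- multipliers.
The name is 8-bromo-6-ethyl-6-methylundecan-1-ol.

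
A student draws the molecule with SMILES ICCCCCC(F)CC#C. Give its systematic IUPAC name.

4-fluoro-9-iodonon-1-yne

The longest chain bearing the multiple bond is 9 carbons long (nonane).
A C≡C triple bond in the chain gives the infix -yne-.
The numbering direction is chosen so that numbering from this end puts the triple bond at C-1 rather than C-8.
With this numbering: the triple bond between C-1 and C-2; a fluoro group at C-4; an iodo group at C-9.
Substituent prefixes are cited in alphabetical order (multiplying prefixes like di-/tri- are ignored for ordering).
The name is 4-fluoro-9-iodonon-1-yne.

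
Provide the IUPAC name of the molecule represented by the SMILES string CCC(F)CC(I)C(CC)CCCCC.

6-ethyl-3-fluoro-5-iodoundecane

The parent chain contains 11 carbons (undecane).
Choose the numbering such that the substituent locant set {3,5,6} is lower than {6,7,9} at the first point of difference.
This places an ethyl group at C-6; a fluoro group at C-3; an iodo group at C-5.
Substituent prefixes are cited in alphabetical order (multiplying prefixes like di-/tri- are ignored for ordering).
Putting it together: 6-ethyl-3-fluoro-5-iodoundecane.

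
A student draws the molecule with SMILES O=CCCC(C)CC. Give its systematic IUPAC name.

4-methylhexanal

Counting along the main chain through the –CHO group gives 6 carbons: the parent is hexane.
The highest-priority functional group is an aldehyde (terminal –CHO), so the name ends in -al.
Choose the numbering such that the aldehyde carbon is C-1 by definition.
That gives a methyl group at C-4.
Putting it together: 4-methylhexanal.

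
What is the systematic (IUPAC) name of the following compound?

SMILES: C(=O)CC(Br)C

The longest carbon chain that includes the –CHO group has 4 carbons, so the parent hydride is butane.
An aldehyde (terminal –CHO) is the principal characteristic group, giving the suffix -al.
Number the chain so that the aldehyde carbon is C-1 by definition.
With this numbering: a bromo group at C-3.
Putting it together: 3-bromobutanal.

3-bromobutanal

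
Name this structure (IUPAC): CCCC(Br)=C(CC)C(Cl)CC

The longest carbon chain that includes the multiple bond has 8 carbons, so the parent hydride is octane.
The chain contains a C=C double bond, so the unsaturation ending is -ene.
Number the chain so that the substituent locant set {3,4,5} is lower than {4,5,6} at the first point of difference.
This places the double bond between C-4 and C-5; a bromo group at C-5; a chloro group at C-3; an ethyl group at C-4.
Prefixes are listed alphabetically: bromo, chloro, ethyl.
The name is 5-bromo-3-chloro-4-ethyloct-4-ene.

5-bromo-3-chloro-4-ethyloct-4-ene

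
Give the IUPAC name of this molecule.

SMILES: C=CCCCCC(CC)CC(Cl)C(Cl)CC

9,10-dichloro-7-ethyldodec-1-ene

The longest chain bearing the multiple bond is 12 carbons long (dodecane).
A C=C double bond in the chain gives the infix -ene-.
Choose the numbering such that numbering from this end puts the double bond at C-1 rather than C-11.
That gives the double bond between C-1 and C-2; chloro groups at C-9 and C-10; an ethyl group at C-7.
The substituents are ordered alphabetically, ignoring any di-/tri- multipliers.
Putting it together: 9,10-dichloro-7-ethyldodec-1-ene.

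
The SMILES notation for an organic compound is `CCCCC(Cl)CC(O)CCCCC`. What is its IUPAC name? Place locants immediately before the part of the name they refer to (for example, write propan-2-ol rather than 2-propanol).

The longest carbon chain that includes the –OH group has 12 carbons, so the parent hydride is dodecane.
The highest-priority functional group is an alcohol (–OH), so the name ends in -ol.
Choose the numbering such that numbering from this end puts the hydroxyl group at C-6 rather than C-7.
This places the hydroxyl at C-6; a chloro group at C-8.
The name is 8-chlorododecan-6-ol.

8-chlorododecan-6-ol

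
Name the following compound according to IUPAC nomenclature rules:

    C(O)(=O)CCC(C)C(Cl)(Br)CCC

The longest chain bearing the –COOH group is 8 carbons long (octane).
The highest-priority functional group is a carboxylic acid (terminal –COOH), so the name ends in -oic acid.
The numbering direction is chosen so that the carboxylic acid carbon is C-1 by definition.
That gives a bromo group at C-5; a chloro group at C-5; a methyl group at C-4.
Prefixes are listed alphabetically: bromo, chloro, methyl.
Putting it together: 5-bromo-5-chloro-4-methyloctanoic acid.

5-bromo-5-chloro-4-methyloctanoic acid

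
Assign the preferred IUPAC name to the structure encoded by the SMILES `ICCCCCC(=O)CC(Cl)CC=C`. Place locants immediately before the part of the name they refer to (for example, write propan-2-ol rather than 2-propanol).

4-chloro-11-iodoundec-1-en-6-one

The longest carbon chain that includes the carbonyl and the multiple bond has 11 carbons, so the parent hydride is undecane.
A ketone (C=O on an internal carbon) is the principal characteristic group, giving the suffix -one.
The chain contains a C=C double bond, so the unsaturation ending is -ene.
Choose the numbering such that numbering from this end puts the double bond at C-1 rather than C-10.
This places the carbonyl at C-6; the double bond between C-1 and C-2; a chloro group at C-4; an iodo group at C-11.
The substituents are ordered alphabetically, ignoring any di-/tri- multipliers.
Assembling the pieces gives 4-chloro-11-iodoundec-1-en-6-one.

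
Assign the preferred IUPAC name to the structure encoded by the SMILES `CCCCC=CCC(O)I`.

The longest chain bearing the –OH group and the multiple bond is 8 carbons long (octane).
The principal characteristic group is an alcohol (–OH), named with the suffix -ol.
There is one C=C double bond, indicated by the ending -ene.
Choose the numbering such that numbering from this end puts the hydroxyl group at C-1 rather than C-8.
With this numbering: the hydroxyl at C-1; the double bond between C-3 and C-4; an iodo group at C-1.
Putting it together: 1-iodooct-3-en-1-ol.

1-iodooct-3-en-1-ol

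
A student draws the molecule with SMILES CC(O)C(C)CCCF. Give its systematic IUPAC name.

The longest carbon chain that includes the –OH group has 6 carbons, so the parent hydride is hexane.
An alcohol (–OH) is the principal characteristic group, giving the suffix -ol.
Choose the numbering such that numbering from this end puts the hydroxyl group at C-2 rather than C-5.
With this numbering: the hydroxyl at C-2; a fluoro group at C-6; a methyl group at C-3.
The substituents are ordered alphabetically, ignoring any di-/tri- multipliers.
Putting it together: 6-fluoro-3-methylhexan-2-ol.

6-fluoro-3-methylhexan-2-ol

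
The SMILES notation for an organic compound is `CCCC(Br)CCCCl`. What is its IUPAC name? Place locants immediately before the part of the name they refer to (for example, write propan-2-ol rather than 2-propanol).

The parent chain contains 7 carbons (heptane).
The numbering direction is chosen so that the substituent locant set {1,4} is lower than {4,7} at the first point of difference.
That gives a bromo group at C-4; a chloro group at C-1.
Prefixes are listed alphabetically: bromo, chloro.
Assembling the pieces gives 4-bromo-1-chloroheptane.

4-bromo-1-chloroheptane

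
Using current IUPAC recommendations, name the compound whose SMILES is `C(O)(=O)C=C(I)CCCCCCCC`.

3-iodoundec-2-enoic acid

The longest carbon chain that includes the –COOH group and the multiple bond has 11 carbons, so the parent hydride is undecane.
A carboxylic acid (terminal –COOH) is the principal characteristic group, giving the suffix -oic acid.
A C=C double bond in the chain gives the infix -ene-.
The numbering direction is chosen so that the carboxylic acid carbon is C-1 by definition.
This places the double bond between C-2 and C-3; an iodo group at C-3.
Assembling the pieces gives 3-iodoundec-2-enoic acid.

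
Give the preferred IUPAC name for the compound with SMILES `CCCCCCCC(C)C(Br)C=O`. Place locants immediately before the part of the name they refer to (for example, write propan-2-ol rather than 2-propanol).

The longest chain bearing the –CHO group is 10 carbons long (decane).
The highest-priority functional group is an aldehyde (terminal –CHO), so the name ends in -al.
Choose the numbering such that the aldehyde carbon is C-1 by definition.
With this numbering: a bromo group at C-2; a methyl group at C-3.
Prefixes are listed alphabetically: bromo, methyl.
Assembling the pieces gives 2-bromo-3-methyldecanal.

2-bromo-3-methyldecanal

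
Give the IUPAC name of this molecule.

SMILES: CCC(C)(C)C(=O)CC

The longest carbon chain that includes the carbonyl has 6 carbons, so the parent hydride is hexane.
The principal characteristic group is a ketone (C=O on an internal carbon), named with the suffix -one.
Choose the numbering such that numbering from this end puts the carbonyl group at C-3 rather than C-4.
That gives the carbonyl at C-3; two methyl groups at C-4.
The name is 4,4-dimethylhexan-3-one.

4,4-dimethylhexan-3-one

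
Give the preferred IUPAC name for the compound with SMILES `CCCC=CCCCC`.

non-4-ene

Counting along the main chain through the multiple bond gives 9 carbons: the parent is nonane.
The chain contains a C=C double bond, so the unsaturation ending is -ene.
Choose the numbering such that numbering from this end puts the double bond at C-4 rather than C-5.
This places the double bond between C-4 and C-5.
Putting it together: non-4-ene.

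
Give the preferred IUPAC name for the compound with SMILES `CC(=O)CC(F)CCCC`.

The longest chain bearing the carbonyl is 8 carbons long (octane).
The principal characteristic group is a ketone (C=O on an internal carbon), named with the suffix -one.
The numbering direction is chosen so that numbering from this end puts the carbonyl group at C-2 rather than C-7.
With this numbering: the carbonyl at C-2; a fluoro group at C-4.
The name is 4-fluorooctan-2-one.

4-fluorooctan-2-one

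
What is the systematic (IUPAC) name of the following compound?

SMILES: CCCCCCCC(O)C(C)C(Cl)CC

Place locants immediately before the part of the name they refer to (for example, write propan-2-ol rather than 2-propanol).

The longest carbon chain that includes the –OH group has 12 carbons, so the parent hydride is dodecane.
An alcohol (–OH) is the principal characteristic group, giving the suffix -ol.
The numbering direction is chosen so that numbering from this end puts the hydroxyl group at C-5 rather than C-8.
With this numbering: the hydroxyl at C-5; a chloro group at C-3; a methyl group at C-4.
Substituent prefixes are cited in alphabetical order (multiplying prefixes like di-/tri- are ignored for ordering).
Putting it together: 3-chloro-4-methyldodecan-5-ol.

3-chloro-4-methyldodecan-5-ol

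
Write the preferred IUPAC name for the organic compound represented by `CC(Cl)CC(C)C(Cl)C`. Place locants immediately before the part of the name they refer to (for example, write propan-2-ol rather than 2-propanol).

2,5-dichloro-3-methylhexane

The longest carbon chain is 6 atoms: the parent is hexane.
Number the chain so that the substituent locant set {2,3,5} is lower than {2,4,5} at the first point of difference.
That gives chloro groups at C-2 and C-5; a methyl group at C-3.
Prefixes are listed alphabetically: chloro, methyl.
Assembling the pieces gives 2,5-dichloro-3-methylhexane.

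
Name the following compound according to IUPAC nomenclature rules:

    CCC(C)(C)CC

3,3-dimethylpentane

The longest continuous carbon chain has 5 atoms, so the parent hydride is pentane.
Numbering from either end gives identical locants here.
That gives two methyl groups at C-3.
Assembling the pieces gives 3,3-dimethylpentane.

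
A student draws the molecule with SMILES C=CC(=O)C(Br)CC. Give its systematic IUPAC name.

Counting along the main chain through the carbonyl and the multiple bond gives 6 carbons: the parent is hexane.
A ketone (C=O on an internal carbon) is the principal characteristic group, giving the suffix -one.
The chain contains a C=C double bond, so the unsaturation ending is -ene.
Number the chain so that numbering from this end puts the carbonyl group at C-3 rather than C-4.
This places the carbonyl at C-3; the double bond between C-1 and C-2; a bromo group at C-4.
Assembling the pieces gives 4-bromohex-1-en-3-one.

4-bromohex-1-en-3-one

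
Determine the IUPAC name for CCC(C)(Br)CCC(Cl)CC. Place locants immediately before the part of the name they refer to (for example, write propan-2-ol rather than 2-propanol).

3-bromo-6-chloro-3-methyloctane

The longest carbon chain is 8 atoms: the parent is octane.
The numbering direction is chosen so that the substituent locant set {3,3,6} is lower than {3,6,6} at the first point of difference.
That gives a bromo group at C-3; a chloro group at C-6; a methyl group at C-3.
Substituent prefixes are cited in alphabetical order (multiplying prefixes like di-/tri- are ignored for ordering).
Putting it together: 3-bromo-6-chloro-3-methyloctane.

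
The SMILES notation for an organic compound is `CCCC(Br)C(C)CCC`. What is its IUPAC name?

The longest carbon chain is 8 atoms: the parent is octane.
Choose the numbering such that the locant sets are identical either way, so the alphabetically earlier bromo substituent takes the lower locant (4 rather than 5).
That gives a bromo group at C-4; a methyl group at C-5.
The substituents are ordered alphabetically, ignoring any di-/tri- multipliers.
Assembling the pieces gives 4-bromo-5-methyloctane.

4-bromo-5-methyloctane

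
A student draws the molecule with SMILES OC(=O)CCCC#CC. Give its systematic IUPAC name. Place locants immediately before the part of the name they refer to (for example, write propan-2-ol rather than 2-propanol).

The longest chain bearing the –COOH group and the multiple bond is 7 carbons long (heptane).
The highest-priority functional group is a carboxylic acid (terminal –COOH), so the name ends in -oic acid.
A C≡C triple bond in the chain gives the infix -yne-.
Choose the numbering such that the carboxylic acid carbon is C-1 by definition.
With this numbering: the triple bond between C-5 and C-6.
Assembling the pieces gives hept-5-ynoic acid.

hept-5-ynoic acid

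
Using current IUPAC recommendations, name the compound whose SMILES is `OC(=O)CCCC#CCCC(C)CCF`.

11-fluoro-9-methylundec-5-ynoic acid

The longest chain bearing the –COOH group and the multiple bond is 11 carbons long (undecane).
The highest-priority functional group is a carboxylic acid (terminal –COOH), so the name ends in -oic acid.
A C≡C triple bond in the chain gives the infix -yne-.
Choose the numbering such that the carboxylic acid carbon is C-1 by definition.
That gives the triple bond between C-5 and C-6; a fluoro group at C-11; a methyl group at C-9.
Prefixes are listed alphabetically: fluoro, methyl.
Putting it together: 11-fluoro-9-methylundec-5-ynoic acid.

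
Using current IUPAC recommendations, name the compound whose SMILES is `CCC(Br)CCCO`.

The longest carbon chain that includes the –OH group has 6 carbons, so the parent hydride is hexane.
The highest-priority functional group is an alcohol (–OH), so the name ends in -ol.
The numbering direction is chosen so that numbering from this end puts the hydroxyl group at C-1 rather than C-6.
With this numbering: the hydroxyl at C-1; a bromo group at C-4.
Putting it together: 4-bromohexan-1-ol.

4-bromohexan-1-ol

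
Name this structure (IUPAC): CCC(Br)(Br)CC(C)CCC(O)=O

6,6-dibromo-4-methyloctanoic acid

The longest carbon chain that includes the –COOH group has 8 carbons, so the parent hydride is octane.
The principal characteristic group is a carboxylic acid (terminal –COOH), named with the suffix -oic acid.
Choose the numbering such that the carboxylic acid carbon is C-1 by definition.
With this numbering: two bromo groups at C-6; a methyl group at C-4.
Prefixes are listed alphabetically: bromo, methyl.
Assembling the pieces gives 6,6-dibromo-4-methyloctanoic acid.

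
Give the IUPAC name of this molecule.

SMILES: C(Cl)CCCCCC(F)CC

1-chloro-7-fluorononane

The longest carbon chain is 9 atoms: the parent is nonane.
Choose the numbering such that the substituent locant set {1,7} is lower than {3,9} at the first point of difference.
With this numbering: a chloro group at C-1; a fluoro group at C-7.
The substituents are ordered alphabetically, ignoring any di-/tri- multipliers.
The name is 1-chloro-7-fluorononane.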